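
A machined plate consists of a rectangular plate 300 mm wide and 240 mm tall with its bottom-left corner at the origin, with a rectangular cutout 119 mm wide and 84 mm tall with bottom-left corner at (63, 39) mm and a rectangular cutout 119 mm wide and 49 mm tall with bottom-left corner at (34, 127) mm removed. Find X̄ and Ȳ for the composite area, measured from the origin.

Part | A | x̄ᵢ | ȳᵢ | A·x̄ᵢ | A·ȳᵢ
plate | 72000.00 | 150.00 | 120.00 | 10800000.00 | 8640000.00
hole 1 | -9996.00 | 122.50 | 81.00 | -1224510.00 | -809676.00
hole 2 | -5831.00 | 93.50 | 151.50 | -545198.50 | -883396.50
Σ | 56173.00 |  |  | 9030291.50 | 6946927.50
X̄ = 9030291.50 / 56173.00 = 160.76 mm
Ȳ = 6946927.50 / 56173.00 = 123.67 mm

X̄ = 160.76 mm, Ȳ = 123.67 mm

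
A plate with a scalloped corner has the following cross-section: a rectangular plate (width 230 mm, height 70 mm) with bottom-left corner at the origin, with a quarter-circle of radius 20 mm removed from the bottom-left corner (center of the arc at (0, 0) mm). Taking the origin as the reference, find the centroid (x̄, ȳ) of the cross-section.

Part | A | x̄ᵢ | ȳᵢ | A·x̄ᵢ | A·ȳᵢ
plate | 16100.00 | 115.00 | 35.00 | 1851500.00 | 563500.00
removed quarter-circle | -314.16 | 8.49 | 8.49 | -2666.67 | -2666.67
Σ | 15785.84 |  |  | 1848833.33 | 560833.33
x̄ = 1848833.33 / 15785.84 = 117.12 mm
ȳ = 560833.33 / 15785.84 = 35.53 mm

x̄ = 117.12 mm, ȳ = 35.53 mm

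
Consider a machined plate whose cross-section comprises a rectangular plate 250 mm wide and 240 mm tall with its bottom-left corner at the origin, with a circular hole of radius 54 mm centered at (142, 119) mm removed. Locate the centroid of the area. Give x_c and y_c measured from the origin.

plate: A = 250 × 240 = 60000.00, centroid at (125.00, 120.00).
hole: A = −π·54² = -9160.88, centroid at (142.00, 119.00).
ΣA = 50839.12 mm², ΣAx_c = 6199154.45 mm³, ΣAy_c = 6109854.78 mm³.
x_c = 6199154.45/50839.12 = 121.94 mm; y_c = 6109854.78/50839.12 = 120.18 mm.

x_c = 121.94 mm, y_c = 120.18 mm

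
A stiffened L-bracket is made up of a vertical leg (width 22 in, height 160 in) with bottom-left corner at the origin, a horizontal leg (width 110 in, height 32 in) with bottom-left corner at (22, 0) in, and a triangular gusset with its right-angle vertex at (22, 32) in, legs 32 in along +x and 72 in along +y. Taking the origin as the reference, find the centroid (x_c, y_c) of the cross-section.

vertical leg: A = 22 × 160 = 3520.00, centroid at (11.00, 80.00).
horizontal leg: A = 110 × 32 = 3520.00, centroid at (77.00, 16.00).
gusset: A = ½·32·72 = 1152.00, centroid at (32.67, 56.00).
ΣA = 8192.00 in², ΣAx_c = 347392.00 in³, ΣAy_c = 402432.00 in³.
x_c = 347392.00/8192.00 = 42.41 in; y_c = 402432.00/8192.00 = 49.12 in.

x_c = 42.41 in, y_c = 49.12 in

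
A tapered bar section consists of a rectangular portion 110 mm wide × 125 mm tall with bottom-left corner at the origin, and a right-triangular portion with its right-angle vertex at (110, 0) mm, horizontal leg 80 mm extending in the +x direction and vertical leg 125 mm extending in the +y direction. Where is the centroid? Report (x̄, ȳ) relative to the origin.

rectangular portion: A = 110 × 125 = 13750.00, centroid at (55.00, 62.50).
triangular portion: A = ½·80·125 = 5000.00, centroid at (136.67, 41.67).
ΣA = 18750.00 mm²
ΣAx̄ = (13750.00)(55.00) + (5000.00)(136.67) = 1439583.33 mm³
ΣAȳ = (13750.00)(62.50) + (5000.00)(41.67) = 1067708.33 mm³
x̄ = 1439583.33 / 18750.00 = 76.78 mm
ȳ = 1067708.33 / 18750.00 = 56.94 mm

x̄ = 76.78 mm, ȳ = 56.94 mm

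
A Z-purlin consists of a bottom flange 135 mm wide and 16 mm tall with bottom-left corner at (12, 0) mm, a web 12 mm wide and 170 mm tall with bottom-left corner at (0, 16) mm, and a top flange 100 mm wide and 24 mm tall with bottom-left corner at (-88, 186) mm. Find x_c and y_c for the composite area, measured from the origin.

Part | A | x̄ᵢ | ȳᵢ | A·x̄ᵢ | A·ȳᵢ
bottom flange | 2160.00 | 79.50 | 8.00 | 171720.00 | 17280.00
web | 2040.00 | 6.00 | 101.00 | 12240.00 | 206040.00
top flange | 2400.00 | -38.00 | 198.00 | -91200.00 | 475200.00
Σ | 6600.00 |  |  | 92760.00 | 698520.00
x_c = 92760.00 / 6600.00 = 14.05 mm
y_c = 698520.00 / 6600.00 = 105.84 mm

x_c = 14.05 mm, y_c = 105.84 mm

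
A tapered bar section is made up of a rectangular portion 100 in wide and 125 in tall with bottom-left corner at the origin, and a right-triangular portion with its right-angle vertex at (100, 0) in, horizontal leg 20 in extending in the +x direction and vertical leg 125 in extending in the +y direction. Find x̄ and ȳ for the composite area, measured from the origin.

x̄ = 55.15 in, ȳ = 60.61 in

rectangular portion: A = 100 × 125 = 12500.00, centroid at (50.00, 62.50).
triangular portion: A = ½·20·125 = 1250.00, centroid at (106.67, 41.67).
ΣA = 13750.00 in²
ΣAx̄ = (12500.00)(50.00) + (1250.00)(106.67) = 758333.33 in³
ΣAȳ = (12500.00)(62.50) + (1250.00)(41.67) = 833333.33 in³
x̄ = 758333.33 / 13750.00 = 55.15 in
ȳ = 833333.33 / 13750.00 = 60.61 in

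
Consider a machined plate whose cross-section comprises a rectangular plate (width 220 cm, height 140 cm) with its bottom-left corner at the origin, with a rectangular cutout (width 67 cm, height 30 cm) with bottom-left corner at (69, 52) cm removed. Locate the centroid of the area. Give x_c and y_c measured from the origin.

x_c = 110.52 cm, y_c = 70.21 cm

plate: A = 220 × 140 = 30800.00, centroid at (110.00, 70.00).
hole: A = −(67 × 30) = -2010.00, centroid at (102.50, 67.00).
ΣA = 28790.00 cm², ΣAx_c = 3181975.00 cm³, ΣAy_c = 2021330.00 cm³.
x_c = 3181975.00/28790.00 = 110.52 cm; y_c = 2021330.00/28790.00 = 70.21 cm.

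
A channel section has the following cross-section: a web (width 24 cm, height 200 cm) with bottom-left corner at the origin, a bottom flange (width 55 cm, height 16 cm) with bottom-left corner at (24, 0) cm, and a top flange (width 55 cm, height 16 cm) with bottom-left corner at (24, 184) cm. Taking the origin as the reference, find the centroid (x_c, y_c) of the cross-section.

Part | A | x̄ᵢ | ȳᵢ | A·x̄ᵢ | A·ȳᵢ
web | 4800.00 | 12.00 | 100.00 | 57600.00 | 480000.00
bottom flange | 880.00 | 51.50 | 8.00 | 45320.00 | 7040.00
top flange | 880.00 | 51.50 | 192.00 | 45320.00 | 168960.00
Σ | 6560.00 |  |  | 148240.00 | 656000.00
x_c = 148240.00 / 6560.00 = 22.60 cm
y_c = 656000.00 / 6560.00 = 100.00 cm

x_c = 22.60 cm, y_c = 100.00 cm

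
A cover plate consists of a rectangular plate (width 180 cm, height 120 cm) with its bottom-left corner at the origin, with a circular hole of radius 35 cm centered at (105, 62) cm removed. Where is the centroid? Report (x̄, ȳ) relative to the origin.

x̄ = 86.75 cm, ȳ = 59.57 cm

plate: A = 180 × 120 = 21600.00, centroid at (90.00, 60.00).
hole: A = −π·35² = -3848.45, centroid at (105.00, 62.00).
ΣA = 17751.55 cm², ΣAx̄ = 1539912.64 cm³, ΣAȳ = 1057396.04 cm³.
x̄ = 1539912.64/17751.55 = 86.75 cm; ȳ = 1057396.04/17751.55 = 59.57 cm.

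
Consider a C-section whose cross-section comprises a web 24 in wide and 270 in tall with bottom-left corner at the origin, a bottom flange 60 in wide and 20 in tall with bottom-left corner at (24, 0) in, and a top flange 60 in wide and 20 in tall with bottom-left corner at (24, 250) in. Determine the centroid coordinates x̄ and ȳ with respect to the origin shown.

Part | A | x̄ᵢ | ȳᵢ | A·x̄ᵢ | A·ȳᵢ
web | 6480.00 | 12.00 | 135.00 | 77760.00 | 874800.00
bottom flange | 1200.00 | 54.00 | 10.00 | 64800.00 | 12000.00
top flange | 1200.00 | 54.00 | 260.00 | 64800.00 | 312000.00
Σ | 8880.00 |  |  | 207360.00 | 1198800.00
x̄ = 207360.00 / 8880.00 = 23.35 in
ȳ = 1198800.00 / 8880.00 = 135.00 in

x̄ = 23.35 in, ȳ = 135.00 in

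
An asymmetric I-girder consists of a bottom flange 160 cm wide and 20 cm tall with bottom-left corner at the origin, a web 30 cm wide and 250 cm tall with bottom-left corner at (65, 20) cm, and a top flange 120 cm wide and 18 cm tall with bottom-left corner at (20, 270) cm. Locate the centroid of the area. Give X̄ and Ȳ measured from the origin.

X̄ = 80.00 cm, Ȳ = 133.91 cm

bottom flange: A = 160 × 20 = 3200.00, centroid at (80.00, 10.00).
web: A = 30 × 250 = 7500.00, centroid at (80.00, 145.00).
top flange: A = 120 × 18 = 2160.00, centroid at (80.00, 279.00).
ΣA = 12860.00 cm², ΣAX̄ = 1028800.00 cm³, ΣAȲ = 1722140.00 cm³.
X̄ = 1028800.00/12860.00 = 80.00 cm; Ȳ = 1722140.00/12860.00 = 133.91 cm.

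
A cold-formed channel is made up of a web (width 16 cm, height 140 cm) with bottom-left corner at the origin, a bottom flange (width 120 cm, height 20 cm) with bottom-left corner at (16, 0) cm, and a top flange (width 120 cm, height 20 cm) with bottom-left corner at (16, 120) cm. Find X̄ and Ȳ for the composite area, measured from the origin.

Part | A | x̄ᵢ | ȳᵢ | A·x̄ᵢ | A·ȳᵢ
web | 2240.00 | 8.00 | 70.00 | 17920.00 | 156800.00
bottom flange | 2400.00 | 76.00 | 10.00 | 182400.00 | 24000.00
top flange | 2400.00 | 76.00 | 130.00 | 182400.00 | 312000.00
Σ | 7040.00 |  |  | 382720.00 | 492800.00
X̄ = 382720.00 / 7040.00 = 54.36 cm
Ȳ = 492800.00 / 7040.00 = 70.00 cm

X̄ = 54.36 cm, Ȳ = 70.00 cm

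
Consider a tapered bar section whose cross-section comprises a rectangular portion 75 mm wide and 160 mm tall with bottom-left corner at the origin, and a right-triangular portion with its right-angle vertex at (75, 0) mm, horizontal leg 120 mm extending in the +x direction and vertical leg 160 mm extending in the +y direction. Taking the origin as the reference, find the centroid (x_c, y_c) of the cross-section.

rectangular portion: A = 75 × 160 = 12000.00, centroid at (37.50, 80.00).
triangular portion: A = ½·120·160 = 9600.00, centroid at (115.00, 53.33).
ΣA = 21600.00 mm²
ΣAx_c = (12000.00)(37.50) + (9600.00)(115.00) = 1554000.00 mm³
ΣAy_c = (12000.00)(80.00) + (9600.00)(53.33) = 1472000.00 mm³
x_c = 1554000.00 / 21600.00 = 71.94 mm
y_c = 1472000.00 / 21600.00 = 68.15 mm

x_c = 71.94 mm, y_c = 68.15 mm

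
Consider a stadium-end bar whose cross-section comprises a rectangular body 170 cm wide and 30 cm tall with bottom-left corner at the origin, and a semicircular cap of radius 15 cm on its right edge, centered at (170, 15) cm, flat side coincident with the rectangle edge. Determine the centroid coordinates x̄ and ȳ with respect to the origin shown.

x̄ = 90.92 cm, ȳ = 15.00 cm

rectangular body: A = 170 × 30 = 5100.00, centroid at (85.00, 15.00).
semicircular end: A = ½π·15² = 353.43, centroid at (176.37, 15.00).
ΣA = 5453.43 cm², ΣAx̄ = 495832.96 cm³, ΣAȳ = 81801.44 cm³.
x̄ = 495832.96/5453.43 = 90.92 cm; ȳ = 81801.44/5453.43 = 15.00 cm.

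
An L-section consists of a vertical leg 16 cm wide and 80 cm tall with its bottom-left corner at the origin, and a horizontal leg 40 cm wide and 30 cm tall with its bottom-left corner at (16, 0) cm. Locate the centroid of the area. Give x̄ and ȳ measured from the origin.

x̄ = 21.55 cm, ȳ = 27.90 cm

vertical leg: A = 16 × 80 = 1280.00, centroid at (8.00, 40.00).
horizontal leg: A = 40 × 30 = 1200.00, centroid at (36.00, 15.00).
ΣA = 2480.00 cm²
ΣAx̄ = (1280.00)(8.00) + (1200.00)(36.00) = 53440.00 cm³
ΣAȳ = (1280.00)(40.00) + (1200.00)(15.00) = 69200.00 cm³
x̄ = 53440.00 / 2480.00 = 21.55 cm
ȳ = 69200.00 / 2480.00 = 27.90 cm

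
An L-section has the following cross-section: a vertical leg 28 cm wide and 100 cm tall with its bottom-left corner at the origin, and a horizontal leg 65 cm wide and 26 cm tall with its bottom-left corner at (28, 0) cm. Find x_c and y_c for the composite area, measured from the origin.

vertical leg: A = 28 × 100 = 2800.00, centroid at (14.00, 50.00).
horizontal leg: A = 65 × 26 = 1690.00, centroid at (60.50, 13.00).
ΣA = 4490.00 cm²
ΣAx_c = (2800.00)(14.00) + (1690.00)(60.50) = 141445.00 cm³
ΣAy_c = (2800.00)(50.00) + (1690.00)(13.00) = 161970.00 cm³
x_c = 141445.00 / 4490.00 = 31.50 cm
y_c = 161970.00 / 4490.00 = 36.07 cm

x_c = 31.50 cm, y_c = 36.07 cm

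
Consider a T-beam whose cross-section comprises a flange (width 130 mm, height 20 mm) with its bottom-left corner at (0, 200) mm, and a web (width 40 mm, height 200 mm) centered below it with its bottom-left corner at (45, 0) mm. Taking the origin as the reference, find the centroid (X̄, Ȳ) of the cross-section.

web: A = 40 × 200 = 8000.00, centroid at (65.00, 100.00).
flange: A = 130 × 20 = 2600.00, centroid at (65.00, 210.00).
ΣA = 10600.00 mm²
ΣAX̄ = (8000.00)(65.00) + (2600.00)(65.00) = 689000.00 mm³
ΣAȲ = (8000.00)(100.00) + (2600.00)(210.00) = 1346000.00 mm³
X̄ = 689000.00 / 10600.00 = 65.00 mm
Ȳ = 1346000.00 / 10600.00 = 126.98 mm

X̄ = 65.00 mm, Ȳ = 126.98 mm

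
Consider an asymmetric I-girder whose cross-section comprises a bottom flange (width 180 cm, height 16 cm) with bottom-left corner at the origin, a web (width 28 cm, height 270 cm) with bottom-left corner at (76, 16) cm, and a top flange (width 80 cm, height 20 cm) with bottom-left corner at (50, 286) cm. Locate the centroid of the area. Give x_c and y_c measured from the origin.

bottom flange: A = 180 × 16 = 2880.00, centroid at (90.00, 8.00).
web: A = 28 × 270 = 7560.00, centroid at (90.00, 151.00).
top flange: A = 80 × 20 = 1600.00, centroid at (90.00, 296.00).
ΣA = 12040.00 cm², ΣAx_c = 1083600.00 cm³, ΣAy_c = 1638200.00 cm³.
x_c = 1083600.00/12040.00 = 90.00 cm; y_c = 1638200.00/12040.00 = 136.06 cm.

x_c = 90.00 cm, y_c = 136.06 cm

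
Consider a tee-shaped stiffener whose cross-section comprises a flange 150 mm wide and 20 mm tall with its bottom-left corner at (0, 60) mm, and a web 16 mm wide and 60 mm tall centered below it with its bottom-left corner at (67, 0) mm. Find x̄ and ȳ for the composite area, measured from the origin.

x̄ = 75.00 mm, ȳ = 60.30 mm

web: A = 16 × 60 = 960.00, centroid at (75.00, 30.00).
flange: A = 150 × 20 = 3000.00, centroid at (75.00, 70.00).
ΣA = 3960.00 mm², ΣAx̄ = 297000.00 mm³, ΣAȳ = 238800.00 mm³.
x̄ = 297000.00/3960.00 = 75.00 mm; ȳ = 238800.00/3960.00 = 60.30 mm.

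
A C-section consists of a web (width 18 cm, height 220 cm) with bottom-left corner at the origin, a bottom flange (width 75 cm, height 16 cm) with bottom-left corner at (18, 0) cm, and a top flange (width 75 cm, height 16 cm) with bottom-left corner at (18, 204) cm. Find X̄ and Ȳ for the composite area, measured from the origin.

web: A = 18 × 220 = 3960.00, centroid at (9.00, 110.00).
bottom flange: A = 75 × 16 = 1200.00, centroid at (55.50, 8.00).
top flange: A = 75 × 16 = 1200.00, centroid at (55.50, 212.00).
ΣA = 6360.00 cm², ΣAX̄ = 168840.00 cm³, ΣAȲ = 699600.00 cm³.
X̄ = 168840.00/6360.00 = 26.55 cm; Ȳ = 699600.00/6360.00 = 110.00 cm.

X̄ = 26.55 cm, Ȳ = 110.00 cm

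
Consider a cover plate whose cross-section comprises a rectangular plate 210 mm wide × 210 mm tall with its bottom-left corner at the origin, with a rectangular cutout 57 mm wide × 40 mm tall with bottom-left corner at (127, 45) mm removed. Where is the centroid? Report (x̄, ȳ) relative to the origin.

plate: A = 210 × 210 = 44100.00, centroid at (105.00, 105.00).
hole: A = −(57 × 40) = -2280.00, centroid at (155.50, 65.00).
ΣA = 41820.00 mm²
ΣAx̄ = (44100.00)(105.00) + (-2280.00)(155.50) = 4275960.00 mm³
ΣAȳ = (44100.00)(105.00) + (-2280.00)(65.00) = 4482300.00 mm³
x̄ = 4275960.00 / 41820.00 = 102.25 mm
ȳ = 4482300.00 / 41820.00 = 107.18 mm

x̄ = 102.25 mm, ȳ = 107.18 mm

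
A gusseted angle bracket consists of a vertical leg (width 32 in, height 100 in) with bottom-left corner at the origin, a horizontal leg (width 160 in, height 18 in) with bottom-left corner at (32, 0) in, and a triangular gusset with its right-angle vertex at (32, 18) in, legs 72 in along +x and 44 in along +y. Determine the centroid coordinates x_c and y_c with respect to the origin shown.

x_c = 60.34 in, y_c = 31.01 in

vertical leg: A = 32 × 100 = 3200.00, centroid at (16.00, 50.00).
horizontal leg: A = 160 × 18 = 2880.00, centroid at (112.00, 9.00).
gusset: A = ½·72·44 = 1584.00, centroid at (56.00, 32.67).
ΣA = 7664.00 in², ΣAx_c = 462464.00 in³, ΣAy_c = 237664.00 in³.
x_c = 462464.00/7664.00 = 60.34 in; y_c = 237664.00/7664.00 = 31.01 in.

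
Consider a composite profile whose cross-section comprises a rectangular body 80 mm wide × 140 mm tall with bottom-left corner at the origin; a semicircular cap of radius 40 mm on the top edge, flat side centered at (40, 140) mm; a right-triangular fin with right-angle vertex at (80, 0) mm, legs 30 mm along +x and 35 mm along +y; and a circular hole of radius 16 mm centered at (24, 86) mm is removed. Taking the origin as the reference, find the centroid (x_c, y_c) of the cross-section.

rectangular body: A = 80 × 140 = 11200.00, centroid at (40.00, 70.00).
semicircular top: A = ½π·40² = 2513.27, centroid at (40.00, 156.98).
triangular fin: A = ½·30·35 = 525.00, centroid at (90.00, 11.67).
hole: A = −π·16² = -804.25, centroid at (24.00, 86.00).
ΣA = 13434.03 mm²
ΣAx_c = (11200.00)(40.00) + (2513.27)(40.00) + (525.00)(90.00) + (-804.25)(24.00) = 576479.02 mm³
ΣAy_c = (11200.00)(70.00) + (2513.27)(156.98) + (525.00)(11.67) + (-804.25)(86.00) = 1115484.74 mm³
x_c = 576479.02 / 13434.03 = 42.91 mm
y_c = 1115484.74 / 13434.03 = 83.03 mm

x_c = 42.91 mm, y_c = 83.03 mm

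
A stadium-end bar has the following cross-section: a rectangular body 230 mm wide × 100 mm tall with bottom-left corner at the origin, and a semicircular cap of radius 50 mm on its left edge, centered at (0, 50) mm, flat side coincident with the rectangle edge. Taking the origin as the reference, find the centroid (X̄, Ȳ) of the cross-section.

Part | A | x̄ᵢ | ȳᵢ | A·x̄ᵢ | A·ȳᵢ
rectangular body | 23000.00 | 115.00 | 50.00 | 2645000.00 | 1150000.00
semicircular end | 3926.99 | -21.22 | 50.00 | -83333.33 | 196349.54
Σ | 26926.99 |  |  | 2561666.67 | 1346349.54
X̄ = 2561666.67 / 26926.99 = 95.13 mm
Ȳ = 1346349.54 / 26926.99 = 50.00 mm

X̄ = 95.13 mm, Ȳ = 50.00 mm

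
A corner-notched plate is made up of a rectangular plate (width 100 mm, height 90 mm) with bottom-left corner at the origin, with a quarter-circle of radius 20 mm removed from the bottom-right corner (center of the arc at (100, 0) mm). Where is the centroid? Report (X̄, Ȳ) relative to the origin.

plate: A = 100 × 90 = 9000.00, centroid at (50.00, 45.00).
removed quarter-circle: A = −¼π·20² = -314.16, centroid at (91.51, 8.49).
ΣA = 8685.84 mm², ΣAX̄ = 421250.74 mm³, ΣAȲ = 402333.33 mm³.
X̄ = 421250.74/8685.84 = 48.50 mm; Ȳ = 402333.33/8685.84 = 46.32 mm.

X̄ = 48.50 mm, Ȳ = 46.32 mm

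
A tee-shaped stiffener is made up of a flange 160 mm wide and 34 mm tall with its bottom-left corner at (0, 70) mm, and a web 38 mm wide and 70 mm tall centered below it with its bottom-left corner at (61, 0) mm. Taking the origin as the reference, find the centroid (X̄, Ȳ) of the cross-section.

X̄ = 80.00 mm, Ȳ = 69.92 mm

Part | A | x̄ᵢ | ȳᵢ | A·x̄ᵢ | A·ȳᵢ
web | 2660.00 | 80.00 | 35.00 | 212800.00 | 93100.00
flange | 5440.00 | 80.00 | 87.00 | 435200.00 | 473280.00
Σ | 8100.00 |  |  | 648000.00 | 566380.00
X̄ = 648000.00 / 8100.00 = 80.00 mm
Ȳ = 566380.00 / 8100.00 = 69.92 mm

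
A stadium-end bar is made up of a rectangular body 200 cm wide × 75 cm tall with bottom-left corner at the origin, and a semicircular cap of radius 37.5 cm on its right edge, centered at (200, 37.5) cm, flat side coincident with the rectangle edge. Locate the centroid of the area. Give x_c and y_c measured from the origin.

x_c = 114.88 cm, y_c = 37.50 cm

rectangular body: A = 200 × 75 = 15000.00, centroid at (100.00, 37.50).
semicircular end: A = ½π·37.5² = 2208.93, centroid at (215.92, 37.50).
ΣA = 17208.93 cm², ΣAx_c = 1976942.72 cm³, ΣAy_c = 645334.96 cm³.
x_c = 1976942.72/17208.93 = 114.88 cm; y_c = 645334.96/17208.93 = 37.50 cm.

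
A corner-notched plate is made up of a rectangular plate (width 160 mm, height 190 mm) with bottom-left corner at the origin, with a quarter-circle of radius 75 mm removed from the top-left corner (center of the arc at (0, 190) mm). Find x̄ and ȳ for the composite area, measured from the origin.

x̄ = 88.19 mm, ȳ = 84.26 mm

Part | A | x̄ᵢ | ȳᵢ | A·x̄ᵢ | A·ȳᵢ
plate | 30400.00 | 80.00 | 95.00 | 2432000.00 | 2888000.00
removed quarter-circle | -4417.86 | 31.83 | 158.17 | -140625.00 | -698769.29
Σ | 25982.14 |  |  | 2291375.00 | 2189230.71
x̄ = 2291375.00 / 25982.14 = 88.19 mm
ȳ = 2189230.71 / 25982.14 = 84.26 mm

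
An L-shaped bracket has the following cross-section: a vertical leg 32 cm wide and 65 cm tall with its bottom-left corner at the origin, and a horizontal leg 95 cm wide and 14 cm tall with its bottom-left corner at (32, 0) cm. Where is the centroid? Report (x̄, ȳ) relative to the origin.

x̄ = 40.77 cm, ȳ = 22.55 cm

vertical leg: A = 32 × 65 = 2080.00, centroid at (16.00, 32.50).
horizontal leg: A = 95 × 14 = 1330.00, centroid at (79.50, 7.00).
ΣA = 3410.00 cm²
ΣAx̄ = (2080.00)(16.00) + (1330.00)(79.50) = 139015.00 cm³
ΣAȳ = (2080.00)(32.50) + (1330.00)(7.00) = 76910.00 cm³
x̄ = 139015.00 / 3410.00 = 40.77 cm
ȳ = 76910.00 / 3410.00 = 22.55 cm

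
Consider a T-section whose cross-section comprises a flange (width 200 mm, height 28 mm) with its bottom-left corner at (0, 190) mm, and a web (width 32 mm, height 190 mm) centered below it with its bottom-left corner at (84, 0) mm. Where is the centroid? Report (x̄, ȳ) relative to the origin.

web: A = 32 × 190 = 6080.00, centroid at (100.00, 95.00).
flange: A = 200 × 28 = 5600.00, centroid at (100.00, 204.00).
ΣA = 11680.00 mm², ΣAx̄ = 1168000.00 mm³, ΣAȳ = 1720000.00 mm³.
x̄ = 1168000.00/11680.00 = 100.00 mm; ȳ = 1720000.00/11680.00 = 147.26 mm.

x̄ = 100.00 mm, ȳ = 147.26 mm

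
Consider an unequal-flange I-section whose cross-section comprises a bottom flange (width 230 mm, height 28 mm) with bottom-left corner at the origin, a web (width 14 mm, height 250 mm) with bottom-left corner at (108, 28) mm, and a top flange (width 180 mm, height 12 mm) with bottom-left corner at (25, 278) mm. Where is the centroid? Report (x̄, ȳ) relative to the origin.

x̄ = 115.00 mm, ȳ = 102.40 mm

bottom flange: A = 230 × 28 = 6440.00, centroid at (115.00, 14.00).
web: A = 14 × 250 = 3500.00, centroid at (115.00, 153.00).
top flange: A = 180 × 12 = 2160.00, centroid at (115.00, 284.00).
ΣA = 12100.00 mm², ΣAx̄ = 1391500.00 mm³, ΣAȳ = 1239100.00 mm³.
x̄ = 1391500.00/12100.00 = 115.00 mm; ȳ = 1239100.00/12100.00 = 102.40 mm.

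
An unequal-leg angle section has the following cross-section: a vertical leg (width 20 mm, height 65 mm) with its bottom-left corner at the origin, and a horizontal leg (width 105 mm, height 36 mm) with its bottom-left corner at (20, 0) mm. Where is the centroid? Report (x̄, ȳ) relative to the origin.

x̄ = 56.51 mm, ȳ = 21.71 mm

Part | A | x̄ᵢ | ȳᵢ | A·x̄ᵢ | A·ȳᵢ
vertical leg | 1300.00 | 10.00 | 32.50 | 13000.00 | 42250.00
horizontal leg | 3780.00 | 72.50 | 18.00 | 274050.00 | 68040.00
Σ | 5080.00 |  |  | 287050.00 | 110290.00
x̄ = 287050.00 / 5080.00 = 56.51 mm
ȳ = 110290.00 / 5080.00 = 21.71 mm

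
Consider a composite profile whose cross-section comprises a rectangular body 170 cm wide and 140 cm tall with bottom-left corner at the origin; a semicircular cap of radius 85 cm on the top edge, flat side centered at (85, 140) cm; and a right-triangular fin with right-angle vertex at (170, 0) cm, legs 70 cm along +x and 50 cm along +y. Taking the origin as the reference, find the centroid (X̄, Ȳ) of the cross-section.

X̄ = 90.14 cm, Ȳ = 100.10 cm

rectangular body: A = 170 × 140 = 23800.00, centroid at (85.00, 70.00).
semicircular top: A = ½π·85² = 11349.00, centroid at (85.00, 176.08).
triangular fin: A = ½·70·50 = 1750.00, centroid at (193.33, 16.67).
ΣA = 36899.00 cm²
ΣAX̄ = (23800.00)(85.00) + (11349.00)(85.00) + (1750.00)(193.33) = 3325998.63 cm³
ΣAȲ = (23800.00)(70.00) + (11349.00)(176.08) + (1750.00)(16.67) = 3693443.82 cm³
X̄ = 3325998.63 / 36899.00 = 90.14 cm
Ȳ = 3693443.82 / 36899.00 = 100.10 cm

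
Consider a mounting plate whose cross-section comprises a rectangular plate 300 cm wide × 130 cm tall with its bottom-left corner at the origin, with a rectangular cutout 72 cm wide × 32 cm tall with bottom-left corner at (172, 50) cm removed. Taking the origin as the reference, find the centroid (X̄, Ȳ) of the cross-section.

X̄ = 146.36 cm, Ȳ = 64.94 cm

plate: A = 300 × 130 = 39000.00, centroid at (150.00, 65.00).
hole: A = −(72 × 32) = -2304.00, centroid at (208.00, 66.00).
ΣA = 36696.00 cm², ΣAX̄ = 5370768.00 cm³, ΣAȲ = 2382936.00 cm³.
X̄ = 5370768.00/36696.00 = 146.36 cm; Ȳ = 2382936.00/36696.00 = 64.94 cm.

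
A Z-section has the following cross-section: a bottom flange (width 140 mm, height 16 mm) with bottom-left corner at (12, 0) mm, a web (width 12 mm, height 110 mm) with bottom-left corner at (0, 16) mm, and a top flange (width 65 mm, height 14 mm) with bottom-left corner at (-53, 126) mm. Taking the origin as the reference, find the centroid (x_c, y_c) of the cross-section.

bottom flange: A = 140 × 16 = 2240.00, centroid at (82.00, 8.00).
web: A = 12 × 110 = 1320.00, centroid at (6.00, 71.00).
top flange: A = 65 × 14 = 910.00, centroid at (-20.50, 133.00).
ΣA = 4470.00 mm², ΣAx_c = 172945.00 mm³, ΣAy_c = 232670.00 mm³.
x_c = 172945.00/4470.00 = 38.69 mm; y_c = 232670.00/4470.00 = 52.05 mm.

x_c = 38.69 mm, y_c = 52.05 mm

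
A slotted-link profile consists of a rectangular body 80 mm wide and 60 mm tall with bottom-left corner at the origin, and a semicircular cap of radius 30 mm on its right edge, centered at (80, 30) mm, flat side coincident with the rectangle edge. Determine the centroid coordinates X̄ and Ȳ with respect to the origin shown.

X̄ = 52.00 mm, Ȳ = 30.00 mm

rectangular body: A = 80 × 60 = 4800.00, centroid at (40.00, 30.00).
semicircular end: A = ½π·30² = 1413.72, centroid at (92.73, 30.00).
ΣA = 6213.72 mm²
ΣAX̄ = (4800.00)(40.00) + (1413.72)(92.73) = 323097.34 mm³
ΣAȲ = (4800.00)(30.00) + (1413.72)(30.00) = 186411.50 mm³
X̄ = 323097.34 / 6213.72 = 52.00 mm
Ȳ = 186411.50 / 6213.72 = 30.00 mm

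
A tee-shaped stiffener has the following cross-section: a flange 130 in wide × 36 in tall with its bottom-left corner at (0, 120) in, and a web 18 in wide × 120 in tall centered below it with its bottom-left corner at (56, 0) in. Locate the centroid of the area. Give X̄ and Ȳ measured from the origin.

Part | A | x̄ᵢ | ȳᵢ | A·x̄ᵢ | A·ȳᵢ
web | 2160.00 | 65.00 | 60.00 | 140400.00 | 129600.00
flange | 4680.00 | 65.00 | 138.00 | 304200.00 | 645840.00
Σ | 6840.00 |  |  | 444600.00 | 775440.00
X̄ = 444600.00 / 6840.00 = 65.00 in
Ȳ = 775440.00 / 6840.00 = 113.37 in

X̄ = 65.00 in, Ȳ = 113.37 in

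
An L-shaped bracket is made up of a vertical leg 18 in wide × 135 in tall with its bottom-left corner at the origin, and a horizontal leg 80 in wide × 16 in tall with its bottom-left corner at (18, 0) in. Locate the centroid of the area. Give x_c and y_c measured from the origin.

x_c = 25.91 in, y_c = 46.97 in

vertical leg: A = 18 × 135 = 2430.00, centroid at (9.00, 67.50).
horizontal leg: A = 80 × 16 = 1280.00, centroid at (58.00, 8.00).
ΣA = 3710.00 in²
ΣAx_c = (2430.00)(9.00) + (1280.00)(58.00) = 96110.00 in³
ΣAy_c = (2430.00)(67.50) + (1280.00)(8.00) = 174265.00 in³
x_c = 96110.00 / 3710.00 = 25.91 in
y_c = 174265.00 / 3710.00 = 46.97 in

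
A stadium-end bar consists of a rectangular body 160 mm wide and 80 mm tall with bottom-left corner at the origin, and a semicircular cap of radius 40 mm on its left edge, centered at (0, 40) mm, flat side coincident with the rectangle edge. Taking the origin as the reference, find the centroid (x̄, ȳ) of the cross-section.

x̄ = 64.08 mm, ȳ = 40.00 mm

Part | A | x̄ᵢ | ȳᵢ | A·x̄ᵢ | A·ȳᵢ
rectangular body | 12800.00 | 80.00 | 40.00 | 1024000.00 | 512000.00
semicircular end | 2513.27 | -16.98 | 40.00 | -42666.67 | 100530.96
Σ | 15313.27 |  |  | 981333.33 | 612530.96
x̄ = 981333.33 / 15313.27 = 64.08 mm
ȳ = 612530.96 / 15313.27 = 40.00 mm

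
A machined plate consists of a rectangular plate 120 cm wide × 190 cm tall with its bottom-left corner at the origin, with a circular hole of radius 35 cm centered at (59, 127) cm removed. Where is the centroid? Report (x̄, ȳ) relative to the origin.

x̄ = 60.20 cm, ȳ = 88.50 cm

Part | A | x̄ᵢ | ȳᵢ | A·x̄ᵢ | A·ȳᵢ
plate | 22800.00 | 60.00 | 95.00 | 1368000.00 | 2166000.00
hole | -3848.45 | 59.00 | 127.00 | -227058.61 | -488753.28
Σ | 18951.55 |  |  | 1140941.39 | 1677246.72
x̄ = 1140941.39 / 18951.55 = 60.20 cm
ȳ = 1677246.72 / 18951.55 = 88.50 cm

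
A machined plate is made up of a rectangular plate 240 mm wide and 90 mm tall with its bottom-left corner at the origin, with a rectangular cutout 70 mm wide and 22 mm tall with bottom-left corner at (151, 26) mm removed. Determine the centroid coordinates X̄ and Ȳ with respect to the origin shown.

X̄ = 114.93 mm, Ȳ = 45.61 mm

Part | A | x̄ᵢ | ȳᵢ | A·x̄ᵢ | A·ȳᵢ
plate | 21600.00 | 120.00 | 45.00 | 2592000.00 | 972000.00
hole | -1540.00 | 186.00 | 37.00 | -286440.00 | -56980.00
Σ | 20060.00 |  |  | 2305560.00 | 915020.00
X̄ = 2305560.00 / 20060.00 = 114.93 mm
Ȳ = 915020.00 / 20060.00 = 45.61 mm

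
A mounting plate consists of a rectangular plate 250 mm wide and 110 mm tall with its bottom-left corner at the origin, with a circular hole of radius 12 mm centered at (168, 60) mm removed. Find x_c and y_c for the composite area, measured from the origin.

plate: A = 250 × 110 = 27500.00, centroid at (125.00, 55.00).
hole: A = −π·12² = -452.39, centroid at (168.00, 60.00).
ΣA = 27047.61 mm², ΣAx_c = 3361498.59 mm³, ΣAy_c = 1485356.64 mm³.
x_c = 3361498.59/27047.61 = 124.28 mm; y_c = 1485356.64/27047.61 = 54.92 mm.

x_c = 124.28 mm, y_c = 54.92 mm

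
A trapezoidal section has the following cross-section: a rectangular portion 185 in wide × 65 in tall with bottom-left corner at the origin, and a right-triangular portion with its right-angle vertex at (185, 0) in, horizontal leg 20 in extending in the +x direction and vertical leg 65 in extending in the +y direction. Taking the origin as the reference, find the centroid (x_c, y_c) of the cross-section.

Part | A | x̄ᵢ | ȳᵢ | A·x̄ᵢ | A·ȳᵢ
rectangular portion | 12025.00 | 92.50 | 32.50 | 1112312.50 | 390812.50
triangular portion | 650.00 | 191.67 | 21.67 | 124583.33 | 14083.33
Σ | 12675.00 |  |  | 1236895.83 | 404895.83
x_c = 1236895.83 / 12675.00 = 97.59 in
y_c = 404895.83 / 12675.00 = 31.94 in

x_c = 97.59 in, y_c = 31.94 in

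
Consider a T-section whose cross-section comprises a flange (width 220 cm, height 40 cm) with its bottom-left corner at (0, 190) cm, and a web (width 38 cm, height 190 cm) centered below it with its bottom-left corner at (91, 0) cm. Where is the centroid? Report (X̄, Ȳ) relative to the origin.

X̄ = 110.00 cm, Ȳ = 158.17 cm

web: A = 38 × 190 = 7220.00, centroid at (110.00, 95.00).
flange: A = 220 × 40 = 8800.00, centroid at (110.00, 210.00).
ΣA = 16020.00 cm²
ΣAX̄ = (7220.00)(110.00) + (8800.00)(110.00) = 1762200.00 cm³
ΣAȲ = (7220.00)(95.00) + (8800.00)(210.00) = 2533900.00 cm³
X̄ = 1762200.00 / 16020.00 = 110.00 cm
Ȳ = 2533900.00 / 16020.00 = 158.17 cm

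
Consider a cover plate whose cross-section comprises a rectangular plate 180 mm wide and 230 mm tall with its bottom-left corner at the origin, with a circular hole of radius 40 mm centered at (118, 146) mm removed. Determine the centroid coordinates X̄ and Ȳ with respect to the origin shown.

X̄ = 86.13 mm, Ȳ = 110.72 mm

plate: A = 180 × 230 = 41400.00, centroid at (90.00, 115.00).
hole: A = −π·40² = -5026.55, centroid at (118.00, 146.00).
ΣA = 36373.45 mm², ΣAX̄ = 3132867.31 mm³, ΣAȲ = 4027123.96 mm³.
X̄ = 3132867.31/36373.45 = 86.13 mm; Ȳ = 4027123.96/36373.45 = 110.72 mm.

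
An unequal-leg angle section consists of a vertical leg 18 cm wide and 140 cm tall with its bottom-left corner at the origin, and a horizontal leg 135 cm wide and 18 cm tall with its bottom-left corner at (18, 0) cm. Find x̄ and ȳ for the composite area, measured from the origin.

vertical leg: A = 18 × 140 = 2520.00, centroid at (9.00, 70.00).
horizontal leg: A = 135 × 18 = 2430.00, centroid at (85.50, 9.00).
ΣA = 4950.00 cm², ΣAx̄ = 230445.00 cm³, ΣAȳ = 198270.00 cm³.
x̄ = 230445.00/4950.00 = 46.55 cm; ȳ = 198270.00/4950.00 = 40.05 cm.

x̄ = 46.55 cm, ȳ = 40.05 cm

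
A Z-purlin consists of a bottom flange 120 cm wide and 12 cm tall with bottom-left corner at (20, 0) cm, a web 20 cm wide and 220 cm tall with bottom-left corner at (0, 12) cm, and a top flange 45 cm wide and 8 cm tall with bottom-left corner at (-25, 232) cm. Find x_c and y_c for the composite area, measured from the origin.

Part | A | x̄ᵢ | ȳᵢ | A·x̄ᵢ | A·ȳᵢ
bottom flange | 1440.00 | 80.00 | 6.00 | 115200.00 | 8640.00
web | 4400.00 | 10.00 | 122.00 | 44000.00 | 536800.00
top flange | 360.00 | -2.50 | 236.00 | -900.00 | 84960.00
Σ | 6200.00 |  |  | 158300.00 | 630400.00
x_c = 158300.00 / 6200.00 = 25.53 cm
y_c = 630400.00 / 6200.00 = 101.68 cm

x_c = 25.53 cm, y_c = 101.68 cm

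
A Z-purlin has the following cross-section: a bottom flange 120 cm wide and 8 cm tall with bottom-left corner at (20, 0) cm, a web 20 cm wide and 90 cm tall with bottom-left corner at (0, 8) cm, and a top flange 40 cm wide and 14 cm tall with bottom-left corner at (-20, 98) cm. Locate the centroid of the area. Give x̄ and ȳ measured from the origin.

bottom flange: A = 120 × 8 = 960.00, centroid at (80.00, 4.00).
web: A = 20 × 90 = 1800.00, centroid at (10.00, 53.00).
top flange: A = 40 × 14 = 560.00, centroid at (0.00, 105.00).
ΣA = 3320.00 cm², ΣAx̄ = 94800.00 cm³, ΣAȳ = 158040.00 cm³.
x̄ = 94800.00/3320.00 = 28.55 cm; ȳ = 158040.00/3320.00 = 47.60 cm.

x̄ = 28.55 cm, ȳ = 47.60 cm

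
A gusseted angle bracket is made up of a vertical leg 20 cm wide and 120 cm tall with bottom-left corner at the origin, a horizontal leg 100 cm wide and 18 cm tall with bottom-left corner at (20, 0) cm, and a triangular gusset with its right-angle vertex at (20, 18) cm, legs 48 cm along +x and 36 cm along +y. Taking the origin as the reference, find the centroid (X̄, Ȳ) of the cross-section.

Part | A | x̄ᵢ | ȳᵢ | A·x̄ᵢ | A·ȳᵢ
vertical leg | 2400.00 | 10.00 | 60.00 | 24000.00 | 144000.00
horizontal leg | 1800.00 | 70.00 | 9.00 | 126000.00 | 16200.00
gusset | 864.00 | 36.00 | 30.00 | 31104.00 | 25920.00
Σ | 5064.00 |  |  | 181104.00 | 186120.00
X̄ = 181104.00 / 5064.00 = 35.76 cm
Ȳ = 186120.00 / 5064.00 = 36.75 cm

X̄ = 35.76 cm, Ȳ = 36.75 cm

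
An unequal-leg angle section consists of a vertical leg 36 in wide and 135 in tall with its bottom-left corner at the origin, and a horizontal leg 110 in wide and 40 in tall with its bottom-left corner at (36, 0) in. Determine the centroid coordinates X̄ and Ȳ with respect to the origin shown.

vertical leg: A = 36 × 135 = 4860.00, centroid at (18.00, 67.50).
horizontal leg: A = 110 × 40 = 4400.00, centroid at (91.00, 20.00).
ΣA = 9260.00 in², ΣAX̄ = 487880.00 in³, ΣAȲ = 416050.00 in³.
X̄ = 487880.00/9260.00 = 52.69 in; Ȳ = 416050.00/9260.00 = 44.93 in.

X̄ = 52.69 in, Ȳ = 44.93 in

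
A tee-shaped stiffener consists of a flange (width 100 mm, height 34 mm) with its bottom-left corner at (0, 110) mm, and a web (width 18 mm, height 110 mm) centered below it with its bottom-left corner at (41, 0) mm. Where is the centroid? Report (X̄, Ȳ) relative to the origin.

web: A = 18 × 110 = 1980.00, centroid at (50.00, 55.00).
flange: A = 100 × 34 = 3400.00, centroid at (50.00, 127.00).
ΣA = 5380.00 mm²
ΣAX̄ = (1980.00)(50.00) + (3400.00)(50.00) = 269000.00 mm³
ΣAȲ = (1980.00)(55.00) + (3400.00)(127.00) = 540700.00 mm³
X̄ = 269000.00 / 5380.00 = 50.00 mm
Ȳ = 540700.00 / 5380.00 = 100.50 mm

X̄ = 50.00 mm, Ȳ = 100.50 mm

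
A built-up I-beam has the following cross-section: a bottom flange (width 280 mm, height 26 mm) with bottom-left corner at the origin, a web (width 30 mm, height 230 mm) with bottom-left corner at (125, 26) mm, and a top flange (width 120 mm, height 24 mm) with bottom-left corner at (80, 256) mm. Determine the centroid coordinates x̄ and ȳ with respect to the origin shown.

x̄ = 140.00 mm, ȳ = 107.82 mm

Part | A | x̄ᵢ | ȳᵢ | A·x̄ᵢ | A·ȳᵢ
bottom flange | 7280.00 | 140.00 | 13.00 | 1019200.00 | 94640.00
web | 6900.00 | 140.00 | 141.00 | 966000.00 | 972900.00
top flange | 2880.00 | 140.00 | 268.00 | 403200.00 | 771840.00
Σ | 17060.00 |  |  | 2388400.00 | 1839380.00
x̄ = 2388400.00 / 17060.00 = 140.00 mm
ȳ = 1839380.00 / 17060.00 = 107.82 mm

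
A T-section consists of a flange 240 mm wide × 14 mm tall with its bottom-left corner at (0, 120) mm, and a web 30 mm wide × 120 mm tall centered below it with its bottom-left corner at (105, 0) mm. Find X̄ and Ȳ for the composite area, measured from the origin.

X̄ = 120.00 mm, Ȳ = 92.34 mm

Part | A | x̄ᵢ | ȳᵢ | A·x̄ᵢ | A·ȳᵢ
web | 3600.00 | 120.00 | 60.00 | 432000.00 | 216000.00
flange | 3360.00 | 120.00 | 127.00 | 403200.00 | 426720.00
Σ | 6960.00 |  |  | 835200.00 | 642720.00
X̄ = 835200.00 / 6960.00 = 120.00 mm
Ȳ = 642720.00 / 6960.00 = 92.34 mm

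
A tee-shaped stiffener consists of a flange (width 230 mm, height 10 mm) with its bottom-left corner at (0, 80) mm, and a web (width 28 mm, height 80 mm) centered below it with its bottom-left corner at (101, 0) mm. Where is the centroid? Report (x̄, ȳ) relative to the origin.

Part | A | x̄ᵢ | ȳᵢ | A·x̄ᵢ | A·ȳᵢ
web | 2240.00 | 115.00 | 40.00 | 257600.00 | 89600.00
flange | 2300.00 | 115.00 | 85.00 | 264500.00 | 195500.00
Σ | 4540.00 |  |  | 522100.00 | 285100.00
x̄ = 522100.00 / 4540.00 = 115.00 mm
ȳ = 285100.00 / 4540.00 = 62.80 mm

x̄ = 115.00 mm, ȳ = 62.80 mm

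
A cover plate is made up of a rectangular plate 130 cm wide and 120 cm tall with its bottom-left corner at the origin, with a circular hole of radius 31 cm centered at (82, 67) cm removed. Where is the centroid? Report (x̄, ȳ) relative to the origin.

plate: A = 130 × 120 = 15600.00, centroid at (65.00, 60.00).
hole: A = −π·31² = -3019.07, centroid at (82.00, 67.00).
ΣA = 12580.93 cm²
ΣAx̄ = (15600.00)(65.00) + (-3019.07)(82.00) = 766436.22 cm³
ΣAȳ = (15600.00)(60.00) + (-3019.07)(67.00) = 733722.27 cm³
x̄ = 766436.22 / 12580.93 = 60.92 cm
ȳ = 733722.27 / 12580.93 = 58.32 cm

x̄ = 60.92 cm, ȳ = 58.32 cm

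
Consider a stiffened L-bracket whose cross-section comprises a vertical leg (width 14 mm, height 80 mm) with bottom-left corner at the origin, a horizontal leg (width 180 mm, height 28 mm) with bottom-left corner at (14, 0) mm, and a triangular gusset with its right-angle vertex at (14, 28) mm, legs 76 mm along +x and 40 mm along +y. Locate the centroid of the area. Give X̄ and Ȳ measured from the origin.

vertical leg: A = 14 × 80 = 1120.00, centroid at (7.00, 40.00).
horizontal leg: A = 180 × 28 = 5040.00, centroid at (104.00, 14.00).
gusset: A = ½·76·40 = 1520.00, centroid at (39.33, 41.33).
ΣA = 7680.00 mm², ΣAX̄ = 591786.67 mm³, ΣAȲ = 178186.67 mm³.
X̄ = 591786.67/7680.00 = 77.06 mm; Ȳ = 178186.67/7680.00 = 23.20 mm.

X̄ = 77.06 mm, Ȳ = 23.20 mm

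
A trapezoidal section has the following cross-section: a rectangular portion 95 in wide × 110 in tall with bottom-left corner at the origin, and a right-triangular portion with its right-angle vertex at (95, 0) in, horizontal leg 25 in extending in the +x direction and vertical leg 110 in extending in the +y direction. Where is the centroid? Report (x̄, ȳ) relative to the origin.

x̄ = 53.99 in, ȳ = 52.87 in

rectangular portion: A = 95 × 110 = 10450.00, centroid at (47.50, 55.00).
triangular portion: A = ½·25·110 = 1375.00, centroid at (103.33, 36.67).
ΣA = 11825.00 in², ΣAx̄ = 638458.33 in³, ΣAȳ = 625166.67 in³.
x̄ = 638458.33/11825.00 = 53.99 in; ȳ = 625166.67/11825.00 = 52.87 in.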